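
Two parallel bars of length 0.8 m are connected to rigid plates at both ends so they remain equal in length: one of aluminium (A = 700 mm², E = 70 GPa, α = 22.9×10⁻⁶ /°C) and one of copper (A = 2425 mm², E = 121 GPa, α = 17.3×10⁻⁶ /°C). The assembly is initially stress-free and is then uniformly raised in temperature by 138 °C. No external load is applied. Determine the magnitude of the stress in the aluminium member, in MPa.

Both members must finish at the same length. With the larger α, the aluminium tends to over-expand; the plates restrain it, putting the aluminium in compression and the copper in tension. With no external load the two internal forces are equal and opposite, magnitude P.
Compatibility of the two members (thermal + elastic change equal): (α₁ − α₂)ΔT = P·[1/(A₁E₁) + 1/(A₂E₂)].
|α₁ − α₂|·ΔT = 5.6×10⁻⁶ × 138 = 0.0007728.
1/(A₁E₁) + 1/(A₂E₂) = 1/(700×70×10³) + 1/(2425×121×10³) = 2.382×10⁻⁸ N⁻¹.
P = 0.0007728 / 2.382×10⁻⁸ = 32450 N = 32.45 kN.
σ_{aluminium} = P/A₁ = 32450/700 = 46.36 MPa, compressive.

σ ≈ 46.4 MPa (compressive)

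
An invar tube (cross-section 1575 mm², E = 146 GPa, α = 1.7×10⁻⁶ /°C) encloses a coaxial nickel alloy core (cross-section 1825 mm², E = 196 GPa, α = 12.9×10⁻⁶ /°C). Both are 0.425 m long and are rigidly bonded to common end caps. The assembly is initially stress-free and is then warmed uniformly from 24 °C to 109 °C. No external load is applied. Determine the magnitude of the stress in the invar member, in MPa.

σ ≈ 84.6 MPa (tensile)

The nickel alloy has the larger α, so on heating it would change length more than the invar if both were free. The rigid plates force a common final length, so the nickel alloy is put into compression and the invar into tension, with equal and opposite forces P (no external load).
Setting the final lengths equal and cancelling L: (α₁ − α₂)ΔT = P/(A₁E₁) + P/(A₂E₂).
|α₁ − α₂|·ΔT = 11.2×10⁻⁶ × 85 = 0.000952.
1/(A₁E₁) + 1/(A₂E₂) = 1/(1575×146×10³) + 1/(1825×196×10³) = 7.144×10⁻⁹ N⁻¹.
So P = 0.000952 / 7.144×10⁻⁹ = 133.3 kN.
σ_{invar} = P/A₁ = 133300/1575 = 84.6 MPa, tensile.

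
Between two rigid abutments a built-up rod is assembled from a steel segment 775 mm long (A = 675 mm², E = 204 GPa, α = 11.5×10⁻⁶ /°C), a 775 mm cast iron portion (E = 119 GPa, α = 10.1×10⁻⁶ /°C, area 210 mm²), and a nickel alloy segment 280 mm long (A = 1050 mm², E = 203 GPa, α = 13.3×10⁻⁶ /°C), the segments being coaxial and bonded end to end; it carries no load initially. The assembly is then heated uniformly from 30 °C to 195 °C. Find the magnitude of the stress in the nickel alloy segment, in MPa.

If the supports were absent, the total length change would be Σ αᵢΔT Lᵢ = 11.5×10⁻⁶×165×775 + 10.1×10⁻⁶×165×775 + 13.3×10⁻⁶×165×280 = 3.377 mm.
The rigid supports impose zero overall length change; the single axial force P common to all segments must satisfy P Σ Lᵢ/(AᵢEᵢ) = δ_free.
Σ Lᵢ/(AᵢEᵢ) = 775/(675×204×10³) + 775/(210×119×10³) + 280/(1050×203×10³) = 3.795×10⁻⁵ mm/N.
So P = 3.377 / 3.795×10⁻⁵ = 88.96 kN, compressive.
σ_{nickel alloy} = P / A = 88960 / 1050 = 84.73 MPa.

σ ≈ 84.7 MPa (compressive)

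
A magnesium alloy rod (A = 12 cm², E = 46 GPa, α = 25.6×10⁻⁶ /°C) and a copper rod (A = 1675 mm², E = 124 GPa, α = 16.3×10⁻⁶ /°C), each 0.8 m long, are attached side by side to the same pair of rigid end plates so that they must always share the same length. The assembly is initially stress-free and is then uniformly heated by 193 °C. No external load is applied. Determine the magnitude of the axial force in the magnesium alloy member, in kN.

P ≈ 78.3 kN (compressive in the magnesium alloy)

Equilibrium of a rigid end plate with no external load gives equal and opposite internal forces ±P in the two members. Since α_{magnesium alloy} > α_{copper}, heating drives the magnesium alloy into compression and the copper into tension.
Equating the net (thermal + elastic) strains gives |α₁ − α₂|·ΔT = P·[1/(A₁E₁) + 1/(A₂E₂)].
|α₁ − α₂|·ΔT = 9.3×10⁻⁶ × 193 = 0.001795.
1/(A₁E₁) + 1/(A₂E₂) = 1/(1200×46×10³) + 1/(1675×124×10³) = 2.293×10⁻⁸ N⁻¹.
P = 0.001795 / 2.293×10⁻⁸ = 78280 N = 78.28 kN.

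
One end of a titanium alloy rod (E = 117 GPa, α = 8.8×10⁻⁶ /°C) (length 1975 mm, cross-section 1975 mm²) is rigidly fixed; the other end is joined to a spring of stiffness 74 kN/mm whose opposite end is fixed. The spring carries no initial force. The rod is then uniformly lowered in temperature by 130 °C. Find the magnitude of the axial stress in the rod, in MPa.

Free thermal contraction: δ_free = αΔT L = 8.8×10⁻⁶ × 130 × 1975 = 2.259 mm.
Let P be the tensile force in the spring. The rod extends elastically by PL/(AE) and the spring stretches by P/k; together these equal δ_free.
P [ L/(AE) + 1/k ] = δ_free → P [ 1975/(1975×117×10³) + 1/(74×10³) ] = 2.259.
P = 2.259 / 2.206×10⁻⁵ = 102400 N.
σ = P/A = 102400/1975 = 51.86 MPa.

σ ≈ 51.9 MPa (tensile)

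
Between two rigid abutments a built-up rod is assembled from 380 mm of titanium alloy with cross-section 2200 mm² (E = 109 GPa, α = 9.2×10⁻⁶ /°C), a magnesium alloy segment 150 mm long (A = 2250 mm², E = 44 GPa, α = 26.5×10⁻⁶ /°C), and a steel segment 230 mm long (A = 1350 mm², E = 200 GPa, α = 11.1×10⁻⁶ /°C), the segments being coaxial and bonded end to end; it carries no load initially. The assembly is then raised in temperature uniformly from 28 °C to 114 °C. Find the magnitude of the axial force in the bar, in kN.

If the supports were absent, the total length change would be Σ αᵢΔT Lᵢ = 9.2×10⁻⁶×86×380 + 26.5×10⁻⁶×86×150 + 11.1×10⁻⁶×86×230 = 0.8621 mm.
The rigid supports impose zero overall length change; the single axial force P common to all segments must satisfy P Σ Lᵢ/(AᵢEᵢ) = δ_free.
Σ Lᵢ/(AᵢEᵢ) = 380/(2200×109×10³) + 150/(2250×44×10³) + 230/(1350×200×10³) = 3.952×10⁻⁶ mm/N.
P = 0.8621 / 3.952×10⁻⁶ = 218200 N = 218.2 kN, compressive.

P ≈ 218 kN (compressive)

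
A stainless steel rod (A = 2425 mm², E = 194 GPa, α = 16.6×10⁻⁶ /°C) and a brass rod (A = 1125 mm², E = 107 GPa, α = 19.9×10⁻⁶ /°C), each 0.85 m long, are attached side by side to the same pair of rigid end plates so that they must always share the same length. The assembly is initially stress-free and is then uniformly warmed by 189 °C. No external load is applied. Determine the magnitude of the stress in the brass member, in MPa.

σ ≈ 53.1 MPa (compressive)

Both members must finish at the same length. With the larger α, the brass tends to over-expand; the plates restrain it, putting the brass in compression and the stainless steel in tension. With no external load the two internal forces are equal and opposite, magnitude P.
Compatibility of the two members (thermal + elastic change equal): (α₁ − α₂)ΔT = P·[1/(A₁E₁) + 1/(A₂E₂)].
|α₁ − α₂|·ΔT = 3.3×10⁻⁶ × 189 = 0.0006237.
1/(A₁E₁) + 1/(A₂E₂) = 1/(2425×194×10³) + 1/(1125×107×10³) = 1.043×10⁻⁸ N⁻¹.
So P = 0.0006237 / 1.043×10⁻⁸ = 59.78 kN.
σ_{brass} = P/A₂ = 59780/1125 = 53.14 MPa, compressive.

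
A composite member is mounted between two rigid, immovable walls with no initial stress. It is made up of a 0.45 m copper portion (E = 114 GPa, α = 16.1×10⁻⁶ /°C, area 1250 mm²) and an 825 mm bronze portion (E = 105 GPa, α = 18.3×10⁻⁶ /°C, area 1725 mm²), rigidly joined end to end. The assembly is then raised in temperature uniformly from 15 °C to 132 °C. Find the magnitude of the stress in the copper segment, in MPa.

Free thermal expansion of the whole bar: Σ αᵢΔT Lᵢ = 16.1×10⁻⁶×117×450 + 18.3×10⁻⁶×117×825 = 2.614 mm.
The rigid supports impose zero overall length change; the single axial force P common to all segments must satisfy P Σ Lᵢ/(AᵢEᵢ) = δ_free.
The series flexibility is Σ Lᵢ/(AᵢEᵢ) = 450/(1250×114×10³) + 825/(1725×105×10³) = 7.713×10⁻⁶ mm/N.
P = 2.614 / 7.713×10⁻⁶ = 338900 N = 338.9 kN, compressive.
σ_{copper} = P / A = 338900 / 1250 = 271.1 MPa.

σ ≈ 271 MPa (compressive)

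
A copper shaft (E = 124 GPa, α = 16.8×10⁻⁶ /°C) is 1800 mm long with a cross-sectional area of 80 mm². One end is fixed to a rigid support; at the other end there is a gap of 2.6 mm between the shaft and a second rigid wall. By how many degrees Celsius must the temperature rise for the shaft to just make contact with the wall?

ΔT ≈ 86 °C

The gap closes when αΔT L = 2.6 mm, since the shaft is still unstressed at that instant.
So ΔT = g/(αL) = 2.6/(16.8×10⁻⁶ × 1800) = 85.98 °C.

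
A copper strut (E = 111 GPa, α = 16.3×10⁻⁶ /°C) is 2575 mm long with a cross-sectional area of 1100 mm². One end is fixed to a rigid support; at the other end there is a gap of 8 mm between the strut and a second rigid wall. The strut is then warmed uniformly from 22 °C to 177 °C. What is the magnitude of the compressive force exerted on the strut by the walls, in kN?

If the wall were absent the strut would grow by αΔT L = 16.3×10⁻⁶ × 155 × 2575 = 6.506 mm.
Since δ_free = 6.51 mm is less than the 8 mm gap, the strut never touches the wall. No axial force develops.

P ≈ 0 kN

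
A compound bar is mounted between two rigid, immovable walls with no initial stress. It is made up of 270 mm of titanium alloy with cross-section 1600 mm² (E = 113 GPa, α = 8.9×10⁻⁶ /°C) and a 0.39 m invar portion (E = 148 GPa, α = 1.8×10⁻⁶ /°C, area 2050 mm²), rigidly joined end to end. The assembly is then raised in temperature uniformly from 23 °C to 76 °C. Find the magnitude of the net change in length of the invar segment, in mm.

If the supports were absent, the total length change would be Σ αᵢΔT Lᵢ = 8.9×10⁻⁶×53×270 + 1.8×10⁻⁶×53×390 = 0.1646 mm.
The walls prevent any net length change, so an axial force P (same in every segment) develops. Compatibility: P · Σ Lᵢ/(AᵢEᵢ) = δ_free.
Σ Lᵢ/(AᵢEᵢ) = 270/(1600×113×10³) + 390/(2050×148×10³) = 2.779×10⁻⁶ mm/N.
So P = 0.1646 / 2.779×10⁻⁶ = 59.22 kN, compressive.
For the invar segment, free thermal change = 1.8×10⁻⁶×53×390 = 0.03721 mm and elastic change from P = 59220×390/(2050×148×10³) = 0.07613 mm; these oppose, so the net change is 0.0389 mm (segment shortens).

|ΔL| ≈ 0.0389 mm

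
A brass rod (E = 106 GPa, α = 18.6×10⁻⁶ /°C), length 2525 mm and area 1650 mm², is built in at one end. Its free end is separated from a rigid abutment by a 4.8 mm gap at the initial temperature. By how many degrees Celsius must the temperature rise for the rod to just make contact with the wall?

Contact occurs when the free expansion equals the gap: αΔT L = 4.8 mm.
ΔT = 4.8 / (18.6×10⁻⁶ × 2525) = 102.2 °C.

ΔT ≈ 102 °C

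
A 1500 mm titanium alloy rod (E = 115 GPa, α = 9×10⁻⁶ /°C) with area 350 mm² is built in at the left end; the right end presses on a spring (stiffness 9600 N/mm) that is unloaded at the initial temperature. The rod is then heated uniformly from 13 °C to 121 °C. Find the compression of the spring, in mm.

Free thermal expansion: δ_free = αΔT L = 9×10⁻⁶ × 108 × 1500 = 1.458 mm.
With a force P in the spring, the elastic change of the rod is PL/(AE) and that of the spring is P/k; compatibility requires their sum to equal δ_free.
P [ L/(AE) + 1/k ] = δ_free → P [ 1500/(350×115×10³) + 1/(9600) ] = 1.458.
P = 1.458 / 0.0001414 = 10310 N.
Spring compression = P/k = 10310/(9600) = 1.074 mm.

δ ≈ 1.07 mm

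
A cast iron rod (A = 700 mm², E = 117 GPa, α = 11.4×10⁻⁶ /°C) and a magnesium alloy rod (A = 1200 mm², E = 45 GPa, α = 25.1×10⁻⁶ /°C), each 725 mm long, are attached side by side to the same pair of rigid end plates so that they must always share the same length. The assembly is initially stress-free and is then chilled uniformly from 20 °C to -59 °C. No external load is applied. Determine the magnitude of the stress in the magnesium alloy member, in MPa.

σ ≈ 29.4 MPa (tensile)

Both members must finish at the same length. With the larger α, the magnesium alloy tends to over-contract; the plates restrain it, putting the magnesium alloy in tension and the cast iron in compression. With no external load the two internal forces are equal and opposite, magnitude P.
Equating the net (thermal + elastic) strains gives |α₁ − α₂|·ΔT = P·[1/(A₁E₁) + 1/(A₂E₂)].
|α₁ − α₂|·ΔT = 13.7×10⁻⁶ × 79 = 0.001082.
1/(A₁E₁) + 1/(A₂E₂) = 1/(700×117×10³) + 1/(1200×45×10³) = 3.073×10⁻⁸ N⁻¹.
P = 0.001082 / 3.073×10⁻⁸ = 35220 N = 35.22 kN.
σ_{magnesium alloy} = P/A₂ = 35220/1200 = 29.35 MPa, tensile.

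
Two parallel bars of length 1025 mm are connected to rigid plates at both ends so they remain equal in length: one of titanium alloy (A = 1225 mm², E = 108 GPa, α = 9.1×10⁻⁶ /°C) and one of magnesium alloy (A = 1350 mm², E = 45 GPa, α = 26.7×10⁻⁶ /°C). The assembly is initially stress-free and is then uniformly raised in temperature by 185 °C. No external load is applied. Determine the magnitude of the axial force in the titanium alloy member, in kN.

Equilibrium of a rigid end plate with no external load gives equal and opposite internal forces ±P in the two members. Since α_{magnesium alloy} > α_{titanium alloy}, heating drives the magnesium alloy into compression and the titanium alloy into tension.
Equating the net (thermal + elastic) strains gives |α₁ − α₂|·ΔT = P·[1/(A₁E₁) + 1/(A₂E₂)].
|α₁ − α₂|·ΔT = 17.6×10⁻⁶ × 185 = 0.003256.
1/(A₁E₁) + 1/(A₂E₂) = 1/(1225×108×10³) + 1/(1350×45×10³) = 2.402×10⁻⁸ N⁻¹.
P = 0.003256 / 2.402×10⁻⁸ = 135600 N = 135.6 kN.

P ≈ 136 kN (tensile in the titanium alloy)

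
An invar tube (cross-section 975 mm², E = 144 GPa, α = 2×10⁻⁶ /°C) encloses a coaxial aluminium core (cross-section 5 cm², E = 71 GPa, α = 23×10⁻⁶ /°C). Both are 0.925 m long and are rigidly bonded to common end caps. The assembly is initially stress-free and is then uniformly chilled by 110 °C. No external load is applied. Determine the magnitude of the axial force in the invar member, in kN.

Equilibrium of a rigid end plate with no external load gives equal and opposite internal forces ±P in the two members. Since α_{aluminium} > α_{invar}, cooling drives the aluminium into tension and the invar into compression.
Equating the net (thermal + elastic) strains gives |α₁ − α₂|·ΔT = P·[1/(A₁E₁) + 1/(A₂E₂)].
|α₁ − α₂|·ΔT = 21×10⁻⁶ × 110 = 0.00231.
1/(A₁E₁) + 1/(A₂E₂) = 1/(975×144×10³) + 1/(500×71×10³) = 3.529×10⁻⁸ N⁻¹.
P = 0.00231 / 3.529×10⁻⁸ = 65450 N = 65.45 kN.

P ≈ 65.5 kN (compressive in the invar)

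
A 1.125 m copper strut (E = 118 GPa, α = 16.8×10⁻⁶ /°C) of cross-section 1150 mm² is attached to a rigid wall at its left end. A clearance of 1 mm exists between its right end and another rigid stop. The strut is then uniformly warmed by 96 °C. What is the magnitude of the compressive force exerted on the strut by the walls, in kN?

P ≈ 98.2 kN

Free thermal elongation = αΔT L = 16.8×10⁻⁶ × 96 × 1125 = 1.814 mm.
After closing the 1 mm clearance, 1.814 − 1 = 0.8144 mm of expansion remains to be suppressed by the wall.
So σ = E(δ_free − g)/L = 118×10³ × 0.8144/1125 = 85.42 MPa.
P = σA = 85.42 × 1150 = 98.23 kN.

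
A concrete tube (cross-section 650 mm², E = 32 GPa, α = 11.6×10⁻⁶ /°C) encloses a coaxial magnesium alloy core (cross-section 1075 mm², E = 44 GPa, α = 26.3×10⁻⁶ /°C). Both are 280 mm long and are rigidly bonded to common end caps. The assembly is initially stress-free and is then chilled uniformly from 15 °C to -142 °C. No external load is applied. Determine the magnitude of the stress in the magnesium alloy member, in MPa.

Equilibrium of a rigid end plate with no external load gives equal and opposite internal forces ±P in the two members. Since α_{magnesium alloy} > α_{concrete}, cooling drives the magnesium alloy into tension and the concrete into compression.
Setting the final lengths equal and cancelling L: (α₁ − α₂)ΔT = P/(A₁E₁) + P/(A₂E₂).
|α₁ − α₂|·ΔT = 14.7×10⁻⁶ × 157 = 0.002308.
1/(A₁E₁) + 1/(A₂E₂) = 1/(650×32×10³) + 1/(1075×44×10³) = 6.922×10⁻⁸ N⁻¹.
So P = 0.002308 / 6.922×10⁻⁸ = 33.34 kN.
σ_{magnesium alloy} = P/A₂ = 33340/1075 = 31.02 MPa, tensile.

σ ≈ 31 MPa (tensile)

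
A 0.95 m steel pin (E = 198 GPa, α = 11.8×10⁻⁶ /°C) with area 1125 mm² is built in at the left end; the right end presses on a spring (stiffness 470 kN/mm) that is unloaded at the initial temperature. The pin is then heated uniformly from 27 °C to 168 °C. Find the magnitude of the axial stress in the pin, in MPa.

σ ≈ 220 MPa (compressive)

If the spring were absent the pin would lengthen by αΔT L = 11.8×10⁻⁶ × 141 × 950 = 1.581 mm.
Let P be the compressive force at the spring. The pin shortens elastically by PL/(AE) and the spring compresses by P/k; together these equal δ_free.
So P = δ_free / [L/(AE) + 1/k] = 1.581 / [ 950/(1125×198×10³) + 1/(470×10³) ].
P = 1.581 / 6.393×10⁻⁶ = 247300 N.
σ = P/A = 247300/1125 = 219.8 MPa.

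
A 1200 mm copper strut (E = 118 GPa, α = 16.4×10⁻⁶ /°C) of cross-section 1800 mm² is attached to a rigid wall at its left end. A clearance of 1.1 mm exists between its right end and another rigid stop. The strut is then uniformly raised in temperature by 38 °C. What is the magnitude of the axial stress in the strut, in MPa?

σ ≈ 0 MPa

Unrestrained expansion: δ_free = αΔT L = 16.4×10⁻⁶ × 38 × 1200 = 0.7478 mm.
Since δ_free = 0.748 mm is less than the 1.1 mm gap, the strut never touches the wall. No axial force develops.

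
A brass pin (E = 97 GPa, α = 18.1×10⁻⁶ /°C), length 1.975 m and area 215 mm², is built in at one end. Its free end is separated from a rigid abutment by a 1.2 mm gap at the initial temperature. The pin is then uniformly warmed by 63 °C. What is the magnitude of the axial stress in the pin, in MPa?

Unrestrained expansion: δ_free = αΔT L = 18.1×10⁻⁶ × 63 × 1975 = 2.252 mm.
The gap closes (δ_free > 1.2 mm) and the wall then resists a further 2.252 − 1.2 = 1.052 mm of expansion.
Compatibility: PL/(AE) = 1.052 mm, so σ = P/A = E × (1.052/1975) = 51.67 MPa.

σ ≈ 51.7 MPa (compressive)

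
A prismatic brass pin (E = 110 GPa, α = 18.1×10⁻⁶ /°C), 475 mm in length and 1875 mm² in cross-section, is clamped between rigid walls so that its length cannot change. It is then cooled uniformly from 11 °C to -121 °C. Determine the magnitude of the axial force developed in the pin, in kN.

P ≈ 493 kN (tensile)

Full restraint means ε = 0, so the stress is σ = EαΔT = 110×10³ × 18.1×10⁻⁶ × 132 = 262.8 MPa.
Axial force P = σA = 262.8 × 1875 = 492800 N = 492.8 kN, tensile.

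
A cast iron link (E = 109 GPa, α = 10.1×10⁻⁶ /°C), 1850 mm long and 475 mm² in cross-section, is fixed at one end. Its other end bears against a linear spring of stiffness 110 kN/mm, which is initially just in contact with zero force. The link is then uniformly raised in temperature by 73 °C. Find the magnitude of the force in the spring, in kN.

P ≈ 30.4 kN

If the spring were absent the link would lengthen by αΔT L = 10.1×10⁻⁶ × 73 × 1850 = 1.364 mm.
Let P be the compressive force at the spring. The link shortens elastically by PL/(AE) and the spring compresses by P/k; together these equal δ_free.
So P = δ_free / [L/(AE) + 1/k] = 1.364 / [ 1850/(475×109×10³) + 1/(110×10³) ].
P = 1.364 / 4.482×10⁻⁵ = 30430 N.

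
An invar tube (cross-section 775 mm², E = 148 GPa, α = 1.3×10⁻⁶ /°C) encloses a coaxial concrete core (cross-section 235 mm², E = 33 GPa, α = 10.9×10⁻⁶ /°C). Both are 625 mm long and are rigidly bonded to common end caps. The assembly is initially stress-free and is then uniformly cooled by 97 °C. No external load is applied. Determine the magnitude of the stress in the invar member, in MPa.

σ ≈ 8.73 MPa (compressive)

The concrete has the larger α, so on cooling it would change length more than the invar if both were free. The rigid plates force a common final length, so the concrete is put into tension and the invar into compression, with equal and opposite forces P (no external load).
Setting the final lengths equal and cancelling L: (α₁ − α₂)ΔT = P/(A₁E₁) + P/(A₂E₂).
|α₁ − α₂|·ΔT = 9.6×10⁻⁶ × 97 = 0.0009312.
1/(A₁E₁) + 1/(A₂E₂) = 1/(775×148×10³) + 1/(235×33×10³) = 1.377×10⁻⁷ N⁻¹.
So P = 0.0009312 / 1.377×10⁻⁷ = 6.764 kN.
σ_{invar} = P/A₁ = 6764/775 = 8.728 MPa, compressive.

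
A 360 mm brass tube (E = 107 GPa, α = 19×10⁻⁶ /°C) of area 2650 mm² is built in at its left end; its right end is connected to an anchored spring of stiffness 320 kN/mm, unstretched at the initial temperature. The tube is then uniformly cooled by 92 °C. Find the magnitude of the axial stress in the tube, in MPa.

If the spring were absent the tube would shorten by αΔT L = 19×10⁻⁶ × 92 × 360 = 0.6293 mm.
With a force P in the spring, the elastic change of the tube is PL/(AE) and that of the spring is P/k; compatibility requires their sum to equal δ_free.
So P = δ_free / [L/(AE) + 1/k] = 0.6293 / [ 360/(2650×107×10³) + 1/(320×10³) ].
P = 0.6293 / 4.395×10⁻⁶ = 143200 N.
σ = P/A = 143200/2650 = 54.04 MPa.

σ ≈ 54 MPa (tensile)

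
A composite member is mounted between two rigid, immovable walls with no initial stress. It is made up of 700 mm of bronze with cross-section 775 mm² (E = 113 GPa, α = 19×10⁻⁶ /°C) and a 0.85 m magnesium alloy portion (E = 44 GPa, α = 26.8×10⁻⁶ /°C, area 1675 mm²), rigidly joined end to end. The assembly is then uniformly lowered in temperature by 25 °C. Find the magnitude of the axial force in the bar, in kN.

With the walls removed the bar would change length by δ_free = Σ αᵢΔT Lᵢ = 19×10⁻⁶×25×700 + 26.8×10⁻⁶×25×850 = 0.902 mm.
The walls prevent any net length change, so an axial force P (same in every segment) develops. Compatibility: P · Σ Lᵢ/(AᵢEᵢ) = δ_free.
The series flexibility is Σ Lᵢ/(AᵢEᵢ) = 700/(775×113×10³) + 850/(1675×44×10³) = 1.953×10⁻⁵ mm/N.
Hence P = δ_free / Σ(L/AE) = 0.902/1.953×10⁻⁵ = 46.19 kN (tensile).

P ≈ 46.2 kN (tensile)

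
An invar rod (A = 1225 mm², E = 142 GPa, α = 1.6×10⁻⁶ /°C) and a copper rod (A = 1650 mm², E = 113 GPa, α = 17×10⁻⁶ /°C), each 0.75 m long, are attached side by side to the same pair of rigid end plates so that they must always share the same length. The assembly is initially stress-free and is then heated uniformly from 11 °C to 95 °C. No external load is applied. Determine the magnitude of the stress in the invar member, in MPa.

σ ≈ 95 MPa (tensile)

The copper has the larger α, so on heating it would change length more than the invar if both were free. The rigid plates force a common final length, so the copper is put into compression and the invar into tension, with equal and opposite forces P (no external load).
Equating the net (thermal + elastic) strains gives |α₁ − α₂|·ΔT = P·[1/(A₁E₁) + 1/(A₂E₂)].
|α₁ − α₂|·ΔT = 15.4×10⁻⁶ × 84 = 0.001294.
1/(A₁E₁) + 1/(A₂E₂) = 1/(1225×142×10³) + 1/(1650×113×10³) = 1.111×10⁻⁸ N⁻¹.
So P = 0.001294 / 1.111×10⁻⁸ = 116.4 kN.
σ_{invar} = P/A₁ = 116400/1225 = 95.03 MPa, tensile.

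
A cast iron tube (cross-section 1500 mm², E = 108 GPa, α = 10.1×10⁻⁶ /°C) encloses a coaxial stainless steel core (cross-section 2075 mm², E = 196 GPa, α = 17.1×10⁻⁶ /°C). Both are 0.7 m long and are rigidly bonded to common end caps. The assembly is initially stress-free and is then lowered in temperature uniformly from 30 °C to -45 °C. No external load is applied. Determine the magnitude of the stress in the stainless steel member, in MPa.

σ ≈ 29.3 MPa (tensile)

The stainless steel has the larger α, so on cooling it would change length more than the cast iron if both were free. The rigid plates force a common final length, so the stainless steel is put into tension and the cast iron into compression, with equal and opposite forces P (no external load).
Compatibility of the two members (thermal + elastic change equal): (α₁ − α₂)ΔT = P·[1/(A₁E₁) + 1/(A₂E₂)].
|α₁ − α₂|·ΔT = 7×10⁻⁶ × 75 = 0.000525.
1/(A₁E₁) + 1/(A₂E₂) = 1/(1500×108×10³) + 1/(2075×196×10³) = 8.632×10⁻⁹ N⁻¹.
P = 0.000525 / 8.632×10⁻⁹ = 60820 N = 60.82 kN.
σ_{stainless steel} = P/A₂ = 60820/2075 = 29.31 MPa, tensile.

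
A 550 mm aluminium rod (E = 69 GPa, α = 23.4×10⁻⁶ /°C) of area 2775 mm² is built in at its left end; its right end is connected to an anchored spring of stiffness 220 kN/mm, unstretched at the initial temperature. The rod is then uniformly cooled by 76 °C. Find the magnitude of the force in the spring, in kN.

If the spring were absent the rod would shorten by αΔT L = 23.4×10⁻⁶ × 76 × 550 = 0.9781 mm.
With a force P in the spring, the elastic change of the rod is PL/(AE) and that of the spring is P/k; compatibility requires their sum to equal δ_free.
So P = δ_free / [L/(AE) + 1/k] = 0.9781 / [ 550/(2775×69×10³) + 1/(220×10³) ].
P = 0.9781 / 7.418×10⁻⁶ = 131900 N.

P ≈ 132 kN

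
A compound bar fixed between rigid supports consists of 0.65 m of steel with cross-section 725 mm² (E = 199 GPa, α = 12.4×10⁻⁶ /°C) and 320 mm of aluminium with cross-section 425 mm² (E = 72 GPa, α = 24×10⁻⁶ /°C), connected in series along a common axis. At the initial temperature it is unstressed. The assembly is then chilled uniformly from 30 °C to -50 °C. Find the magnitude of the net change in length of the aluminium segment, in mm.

Free thermal contraction of the whole bar: Σ αᵢΔT Lᵢ = 12.4×10⁻⁶×80×650 + 24×10⁻⁶×80×320 = 1.259 mm.
Since the ends are fixed, an axial force P builds up, equal in every segment, with P · Σ Lᵢ/(AᵢEᵢ) = δ_free.
Σ Lᵢ/(AᵢEᵢ) = 650/(725×199×10³) + 320/(425×72×10³) = 1.496×10⁻⁵ mm/N.
Hence P = δ_free / Σ(L/AE) = 1.259/1.496×10⁻⁵ = 84.16 kN (tensile).
For the aluminium segment, free thermal change = 24×10⁻⁶×80×320 = 0.6144 mm and elastic change from P = 84160×320/(425×72×10³) = 0.8801 mm; these oppose, so the net change is 0.266 mm (segment lengthens).

|ΔL| ≈ 0.266 mm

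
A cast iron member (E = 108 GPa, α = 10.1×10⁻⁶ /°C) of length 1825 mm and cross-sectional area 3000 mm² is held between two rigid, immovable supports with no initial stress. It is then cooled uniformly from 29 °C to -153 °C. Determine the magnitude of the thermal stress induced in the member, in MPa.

With length fixed, the mechanical strain must cancel the thermal strain αΔT = 10.1×10⁻⁶ × 182 = 1838.2×10⁻⁶.
σ = EαΔT = 108×10³ × 10.1×10⁻⁶ × 182 = 198.5 MPa (tensile; the member is trying to contract).

σ ≈ 199 MPa (tensile)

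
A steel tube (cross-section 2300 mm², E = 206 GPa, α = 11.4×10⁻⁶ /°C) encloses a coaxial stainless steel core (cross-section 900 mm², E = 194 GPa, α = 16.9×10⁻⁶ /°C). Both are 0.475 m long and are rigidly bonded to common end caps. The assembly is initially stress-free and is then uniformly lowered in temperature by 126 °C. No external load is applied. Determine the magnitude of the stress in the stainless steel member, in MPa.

The stainless steel has the larger α, so on cooling it would change length more than the steel if both were free. The rigid plates force a common final length, so the stainless steel is put into tension and the steel into compression, with equal and opposite forces P (no external load).
Compatibility of the two members (thermal + elastic change equal): (α₁ − α₂)ΔT = P·[1/(A₁E₁) + 1/(A₂E₂)].
|α₁ − α₂|·ΔT = 5.5×10⁻⁶ × 126 = 0.000693.
1/(A₁E₁) + 1/(A₂E₂) = 1/(2300×206×10³) + 1/(900×194×10³) = 7.838×10⁻⁹ N⁻¹.
P = 0.000693 / 7.838×10⁻⁹ = 88420 N = 88.42 kN.
σ_{stainless steel} = P/A₂ = 88420/900 = 98.24 MPa, tensile.

σ ≈ 98.2 MPa (tensile)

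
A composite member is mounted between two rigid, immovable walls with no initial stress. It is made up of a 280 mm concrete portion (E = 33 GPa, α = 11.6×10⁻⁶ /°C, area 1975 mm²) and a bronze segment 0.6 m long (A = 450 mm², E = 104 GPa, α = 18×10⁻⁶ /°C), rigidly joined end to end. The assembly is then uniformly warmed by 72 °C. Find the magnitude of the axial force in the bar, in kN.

With the walls removed the bar would change length by δ_free = Σ αᵢΔT Lᵢ = 11.6×10⁻⁶×72×280 + 18×10⁻⁶×72×600 = 1.011 mm.
The rigid supports impose zero overall length change; the single axial force P common to all segments must satisfy P Σ Lᵢ/(AᵢEᵢ) = δ_free.
The series flexibility is Σ Lᵢ/(AᵢEᵢ) = 280/(1975×33×10³) + 600/(450×104×10³) = 1.712×10⁻⁵ mm/N.
P = 1.011 / 1.712×10⁻⁵ = 59090 N = 59.09 kN, compressive.

P ≈ 59.1 kN (compressive)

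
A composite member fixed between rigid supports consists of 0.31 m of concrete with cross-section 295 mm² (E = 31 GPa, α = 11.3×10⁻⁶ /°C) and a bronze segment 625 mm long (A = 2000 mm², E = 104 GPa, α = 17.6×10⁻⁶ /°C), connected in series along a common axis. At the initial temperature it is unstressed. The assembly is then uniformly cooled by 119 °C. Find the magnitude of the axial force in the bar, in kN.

Free thermal contraction of the whole bar: Σ αᵢΔT Lᵢ = 11.3×10⁻⁶×119×310 + 17.6×10⁻⁶×119×625 = 1.726 mm.
The walls prevent any net length change, so an axial force P (same in every segment) develops. Compatibility: P · Σ Lᵢ/(AᵢEᵢ) = δ_free.
Σ Lᵢ/(AᵢEᵢ) = 310/(295×31×10³) + 625/(2000×104×10³) = 3.69×10⁻⁵ mm/N.
Hence P = δ_free / Σ(L/AE) = 1.726/3.69×10⁻⁵ = 46.77 kN (tensile).

P ≈ 46.8 kN (tensile)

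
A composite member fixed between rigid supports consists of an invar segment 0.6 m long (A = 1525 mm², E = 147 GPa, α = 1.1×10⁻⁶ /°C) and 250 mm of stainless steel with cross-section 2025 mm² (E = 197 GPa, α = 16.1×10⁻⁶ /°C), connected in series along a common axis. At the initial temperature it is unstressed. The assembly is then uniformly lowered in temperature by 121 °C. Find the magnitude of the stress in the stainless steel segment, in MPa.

σ ≈ 84.8 MPa (tensile)

Free thermal contraction of the whole bar: Σ αᵢΔT Lᵢ = 1.1×10⁻⁶×121×600 + 16.1×10⁻⁶×121×250 = 0.5669 mm.
The walls prevent any net length change, so an axial force P (same in every segment) develops. Compatibility: P · Σ Lᵢ/(AᵢEᵢ) = δ_free.
Σ Lᵢ/(AᵢEᵢ) = 600/(1525×147×10³) + 250/(2025×197×10³) = 3.303×10⁻⁶ mm/N.
Hence P = δ_free / Σ(L/AE) = 0.5669/3.303×10⁻⁶ = 171.6 kN (tensile).
σ_{stainless steel} = P / A = 171600 / 2025 = 84.75 MPa.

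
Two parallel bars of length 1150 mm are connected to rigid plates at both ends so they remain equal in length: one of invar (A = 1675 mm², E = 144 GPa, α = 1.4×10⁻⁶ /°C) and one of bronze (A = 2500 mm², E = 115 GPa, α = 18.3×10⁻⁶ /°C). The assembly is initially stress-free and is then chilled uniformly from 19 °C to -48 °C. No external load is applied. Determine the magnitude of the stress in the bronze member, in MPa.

σ ≈ 59.4 MPa (tensile)

Equilibrium of a rigid end plate with no external load gives equal and opposite internal forces ±P in the two members. Since α_{bronze} > α_{invar}, cooling drives the bronze into tension and the invar into compression.
Equating the net (thermal + elastic) strains gives |α₁ − α₂|·ΔT = P·[1/(A₁E₁) + 1/(A₂E₂)].
|α₁ − α₂|·ΔT = 16.9×10⁻⁶ × 67 = 0.001132.
1/(A₁E₁) + 1/(A₂E₂) = 1/(1675×144×10³) + 1/(2500×115×10³) = 7.624×10⁻⁹ N⁻¹.
P = 0.001132 / 7.624×10⁻⁹ = 148500 N = 148.5 kN.
σ_{bronze} = P/A₂ = 148500/2500 = 59.41 MPa, tensile.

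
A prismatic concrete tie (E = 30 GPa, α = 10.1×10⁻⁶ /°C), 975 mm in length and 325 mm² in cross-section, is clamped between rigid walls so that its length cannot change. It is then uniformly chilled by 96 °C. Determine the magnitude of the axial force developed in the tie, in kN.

P ≈ 9.45 kN (tensile)

The ends cannot move, so σ = EαΔT = 30×10³ × 10.1×10⁻⁶ × 96 = 29.09 MPa.
Then P = σA = 29.09 × 325 mm² = 9.454 kN, tensile.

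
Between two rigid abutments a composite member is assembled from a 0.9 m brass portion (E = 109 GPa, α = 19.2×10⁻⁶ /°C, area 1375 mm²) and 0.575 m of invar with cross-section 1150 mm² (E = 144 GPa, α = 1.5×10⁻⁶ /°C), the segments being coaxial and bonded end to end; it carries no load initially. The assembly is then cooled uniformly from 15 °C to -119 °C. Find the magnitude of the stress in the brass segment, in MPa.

Free thermal contraction of the whole bar: Σ αᵢΔT Lᵢ = 19.2×10⁻⁶×134×900 + 1.5×10⁻⁶×134×575 = 2.431 mm.
Since the ends are fixed, an axial force P builds up, equal in every segment, with P · Σ Lᵢ/(AᵢEᵢ) = δ_free.
Σ Lᵢ/(AᵢEᵢ) = 900/(1375×109×10³) + 575/(1150×144×10³) = 9.477×10⁻⁶ mm/N.
So P = 2.431 / 9.477×10⁻⁶ = 256.5 kN, tensile.
σ_{brass} = P / A = 256500 / 1375 = 186.6 MPa.

σ ≈ 187 MPa (tensile)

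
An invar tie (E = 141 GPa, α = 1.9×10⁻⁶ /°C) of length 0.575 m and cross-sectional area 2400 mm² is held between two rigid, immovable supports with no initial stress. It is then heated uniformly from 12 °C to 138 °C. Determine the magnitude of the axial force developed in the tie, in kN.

P ≈ 81 kN (compressive)

Full restraint means ε = 0, so the stress is σ = EαΔT = 141×10³ × 1.9×10⁻⁶ × 126 = 33.76 MPa.
P = AEαΔT = 2400 × 141×10³ × 1.9×10⁻⁶ × 126 = 81.01 kN (compressive).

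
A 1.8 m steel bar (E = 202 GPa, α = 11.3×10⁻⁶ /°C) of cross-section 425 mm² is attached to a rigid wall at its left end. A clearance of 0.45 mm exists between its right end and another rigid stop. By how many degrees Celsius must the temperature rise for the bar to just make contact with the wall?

The gap closes when αΔT L = 0.45 mm, since the bar is still unstressed at that instant.
So ΔT = g/(αL) = 0.45/(11.3×10⁻⁶ × 1800) = 22.12 °C.

ΔT ≈ 22.1 °C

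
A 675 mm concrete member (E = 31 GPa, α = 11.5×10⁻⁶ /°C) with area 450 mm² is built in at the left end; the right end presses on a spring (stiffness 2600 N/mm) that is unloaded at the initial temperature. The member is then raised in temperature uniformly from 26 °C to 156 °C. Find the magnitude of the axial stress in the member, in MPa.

Free thermal expansion: δ_free = αΔT L = 11.5×10⁻⁶ × 130 × 675 = 1.009 mm.
Let P be the compressive force at the spring. The member shortens elastically by PL/(AE) and the spring compresses by P/k; together these equal δ_free.
So P = δ_free / [L/(AE) + 1/k] = 1.009 / [ 675/(450×31×10³) + 1/(2600) ].
P = 1.009 / 0.000433 = 2331 N.
σ = P/A = 2331/450 = 5.179 MPa.

σ ≈ 5.18 MPa (compressive)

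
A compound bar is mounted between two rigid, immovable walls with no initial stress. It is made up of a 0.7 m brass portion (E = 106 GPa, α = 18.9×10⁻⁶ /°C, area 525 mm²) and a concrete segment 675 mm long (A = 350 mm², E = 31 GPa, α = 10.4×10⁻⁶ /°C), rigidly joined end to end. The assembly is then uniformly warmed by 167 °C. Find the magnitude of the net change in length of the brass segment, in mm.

|ΔL| ≈ 1.64 mm

If the supports were absent, the total length change would be Σ αᵢΔT Lᵢ = 18.9×10⁻⁶×167×700 + 10.4×10⁻⁶×167×675 = 3.382 mm.
The rigid supports impose zero overall length change; the single axial force P common to all segments must satisfy P Σ Lᵢ/(AᵢEᵢ) = δ_free.
The series flexibility is Σ Lᵢ/(AᵢEᵢ) = 700/(525×106×10³) + 675/(350×31×10³) = 7.479×10⁻⁵ mm/N.
Hence P = δ_free / Σ(L/AE) = 3.382/7.479×10⁻⁵ = 45.22 kN (compressive).
For the brass segment, free thermal change = 18.9×10⁻⁶×167×700 = 2.209 mm and elastic change from P = 45220×700/(525×106×10³) = 0.5688 mm; these oppose, so the net change is 1.64 mm (segment lengthens).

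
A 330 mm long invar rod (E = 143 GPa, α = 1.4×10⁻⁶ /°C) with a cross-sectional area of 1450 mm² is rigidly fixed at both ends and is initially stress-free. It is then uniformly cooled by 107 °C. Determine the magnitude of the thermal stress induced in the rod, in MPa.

σ ≈ 21.4 MPa (tensile)

Because both ends are immovable the net strain is zero, and the suppressed thermal strain is αΔT = 1.4×10⁻⁶ × 107 = 149.8×10⁻⁶.
σ = EαΔT = 143×10³ × 1.4×10⁻⁶ × 107 = 21.42 MPa (tensile; the rod is trying to contract).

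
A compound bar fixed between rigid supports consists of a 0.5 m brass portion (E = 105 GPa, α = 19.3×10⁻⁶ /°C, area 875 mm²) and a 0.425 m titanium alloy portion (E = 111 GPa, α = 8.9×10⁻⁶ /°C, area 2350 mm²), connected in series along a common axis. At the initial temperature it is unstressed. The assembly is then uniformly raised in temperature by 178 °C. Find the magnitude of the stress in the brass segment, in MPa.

σ ≈ 386 MPa (compressive)

If the supports were absent, the total length change would be Σ αᵢΔT Lᵢ = 19.3×10⁻⁶×178×500 + 8.9×10⁻⁶×178×425 = 2.391 mm.
Since the ends are fixed, an axial force P builds up, equal in every segment, with P · Σ Lᵢ/(AᵢEᵢ) = δ_free.
Σ Lᵢ/(AᵢEᵢ) = 500/(875×105×10³) + 425/(2350×111×10³) = 7.071×10⁻⁶ mm/N.
So P = 2.391 / 7.071×10⁻⁶ = 338.1 kN, compressive.
σ_{brass} = P / A = 338100 / 875 = 386.4 MPa.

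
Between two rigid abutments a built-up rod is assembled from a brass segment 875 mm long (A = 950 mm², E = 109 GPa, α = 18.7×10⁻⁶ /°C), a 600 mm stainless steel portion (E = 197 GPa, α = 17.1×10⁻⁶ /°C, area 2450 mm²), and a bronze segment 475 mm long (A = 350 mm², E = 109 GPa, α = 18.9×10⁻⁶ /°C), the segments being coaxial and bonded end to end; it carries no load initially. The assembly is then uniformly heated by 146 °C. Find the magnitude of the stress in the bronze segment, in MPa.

σ ≈ 671 MPa (compressive)

Free thermal expansion of the whole bar: Σ αᵢΔT Lᵢ = 18.7×10⁻⁶×146×875 + 17.1×10⁻⁶×146×600 + 18.9×10⁻⁶×146×475 = 5.198 mm.
Since the ends are fixed, an axial force P builds up, equal in every segment, with P · Σ Lᵢ/(AᵢEᵢ) = δ_free.
Σ Lᵢ/(AᵢEᵢ) = 875/(950×109×10³) + 600/(2450×197×10³) + 475/(350×109×10³) = 2.214×10⁻⁵ mm/N.
P = 5.198 / 2.214×10⁻⁵ = 234700 N = 234.7 kN, compressive.
σ_{bronze} = P / A = 234700 / 350 = 670.6 MPa.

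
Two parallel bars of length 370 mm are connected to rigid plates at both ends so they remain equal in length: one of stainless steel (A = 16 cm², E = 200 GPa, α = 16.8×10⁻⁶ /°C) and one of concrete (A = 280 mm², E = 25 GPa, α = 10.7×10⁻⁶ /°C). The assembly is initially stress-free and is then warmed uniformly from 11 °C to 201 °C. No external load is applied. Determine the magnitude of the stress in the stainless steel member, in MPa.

Equilibrium of a rigid end plate with no external load gives equal and opposite internal forces ±P in the two members. Since α_{stainless steel} > α_{concrete}, heating drives the stainless steel into compression and the concrete into tension.
Equating the net (thermal + elastic) strains gives |α₁ − α₂|·ΔT = P·[1/(A₁E₁) + 1/(A₂E₂)].
|α₁ − α₂|·ΔT = 6.1×10⁻⁶ × 190 = 0.001159.
1/(A₁E₁) + 1/(A₂E₂) = 1/(1600×200×10³) + 1/(280×25×10³) = 1.46×10⁻⁷ N⁻¹.
So P = 0.001159 / 1.46×10⁻⁷ = 7.939 kN.
σ_{stainless steel} = P/A₁ = 7939/1600 = 4.962 MPa, compressive.

σ ≈ 4.96 MPa (compressive)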